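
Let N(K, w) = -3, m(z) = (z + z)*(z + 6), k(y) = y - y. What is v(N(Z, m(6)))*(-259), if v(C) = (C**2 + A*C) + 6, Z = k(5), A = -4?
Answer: -6993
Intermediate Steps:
k(y) = 0
m(z) = 2*z*(6 + z) (m(z) = (2*z)*(6 + z) = 2*z*(6 + z))
Z = 0
v(C) = 6 + C**2 - 4*C (v(C) = (C**2 - 4*C) + 6 = 6 + C**2 - 4*C)
v(N(Z, m(6)))*(-259) = (6 + (-3)**2 - 4*(-3))*(-259) = (6 + 9 + 12)*(-259) = 27*(-259) = -6993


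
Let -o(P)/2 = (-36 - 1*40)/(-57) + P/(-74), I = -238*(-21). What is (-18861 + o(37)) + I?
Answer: -41594/3 ≈ -13865.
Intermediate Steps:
I = 4998
o(P) = -8/3 + P/37 (o(P) = -2*((-36 - 1*40)/(-57) + P/(-74)) = -2*((-36 - 40)*(-1/57) + P*(-1/74)) = -2*(-76*(-1/57) - P/74) = -2*(4/3 - P/74) = -8/3 + P/37)
(-18861 + o(37)) + I = (-18861 + (-8/3 + (1/37)*37)) + 4998 = (-18861 + (-8/3 + 1)) + 4998 = (-18861 - 5/3) + 4998 = -56588/3 + 4998 = -41594/3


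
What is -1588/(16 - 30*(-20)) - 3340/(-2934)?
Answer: -325219/225918 ≈ -1.4395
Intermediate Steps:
-1588/(16 - 30*(-20)) - 3340/(-2934) = -1588/(16 + 600) - 3340*(-1/2934) = -1588/616 + 1670/1467 = -1588*1/616 + 1670/1467 = -397/154 + 1670/1467 = -325219/225918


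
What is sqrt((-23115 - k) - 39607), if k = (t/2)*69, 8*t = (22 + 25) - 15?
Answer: 2*I*sqrt(15715) ≈ 250.72*I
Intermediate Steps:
t = 4 (t = ((22 + 25) - 15)/8 = (47 - 15)/8 = (1/8)*32 = 4)
k = 138 (k = (4/2)*69 = (4*(1/2))*69 = 2*69 = 138)
sqrt((-23115 - k) - 39607) = sqrt((-23115 - 1*138) - 39607) = sqrt((-23115 - 138) - 39607) = sqrt(-23253 - 39607) = sqrt(-62860) = 2*I*sqrt(15715)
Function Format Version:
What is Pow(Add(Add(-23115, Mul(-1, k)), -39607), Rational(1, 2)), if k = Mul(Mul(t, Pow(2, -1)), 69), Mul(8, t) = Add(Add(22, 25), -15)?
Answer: Mul(2, I, Pow(15715, Rational(1, 2))) ≈ Mul(250.72, I)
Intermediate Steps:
t = 4 (t = Mul(Rational(1, 8), Add(Add(22, 25), -15)) = Mul(Rational(1, 8), Add(47, -15)) = Mul(Rational(1, 8), 32) = 4)
k = 138 (k = Mul(Mul(4, Pow(2, -1)), 69) = Mul(Mul(4, Rational(1, 2)), 69) = Mul(2, 69) = 138)
Pow(Add(Add(-23115, Mul(-1, k)), -39607), Rational(1, 2)) = Pow(Add(Add(-23115, Mul(-1, 138)), -39607), Rational(1, 2)) = Pow(Add(Add(-23115, -138), -39607), Rational(1, 2)) = Pow(Add(-23253, -39607), Rational(1, 2)) = Pow(-62860, Rational(1, 2)) = Mul(2, I, Pow(15715, Rational(1, 2)))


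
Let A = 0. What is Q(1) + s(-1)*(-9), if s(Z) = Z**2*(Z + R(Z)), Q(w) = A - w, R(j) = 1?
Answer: -1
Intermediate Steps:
Q(w) = -w (Q(w) = 0 - w = -w)
s(Z) = Z**2*(1 + Z) (s(Z) = Z**2*(Z + 1) = Z**2*(1 + Z))
Q(1) + s(-1)*(-9) = -1*1 + ((-1)**2*(1 - 1))*(-9) = -1 + (1*0)*(-9) = -1 + 0*(-9) = -1 + 0 = -1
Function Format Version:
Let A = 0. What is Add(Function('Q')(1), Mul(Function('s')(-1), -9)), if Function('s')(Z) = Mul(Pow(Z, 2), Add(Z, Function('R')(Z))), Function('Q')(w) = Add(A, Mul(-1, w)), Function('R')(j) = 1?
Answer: -1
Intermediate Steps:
Function('Q')(w) = Mul(-1, w) (Function('Q')(w) = Add(0, Mul(-1, w)) = Mul(-1, w))
Function('s')(Z) = Mul(Pow(Z, 2), Add(1, Z)) (Function('s')(Z) = Mul(Pow(Z, 2), Add(Z, 1)) = Mul(Pow(Z, 2), Add(1, Z)))
Add(Function('Q')(1), Mul(Function('s')(-1), -9)) = Add(Mul(-1, 1), Mul(Mul(Pow(-1, 2), Add(1, -1)), -9)) = Add(-1, Mul(Mul(1, 0), -9)) = Add(-1, Mul(0, -9)) = Add(-1, 0) = -1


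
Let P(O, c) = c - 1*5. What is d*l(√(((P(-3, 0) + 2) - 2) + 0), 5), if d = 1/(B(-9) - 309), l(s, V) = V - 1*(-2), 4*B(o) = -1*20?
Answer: -7/314 ≈ -0.022293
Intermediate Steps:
P(O, c) = -5 + c (P(O, c) = c - 5 = -5 + c)
B(o) = -5 (B(o) = (-1*20)/4 = (¼)*(-20) = -5)
l(s, V) = 2 + V (l(s, V) = V + 2 = 2 + V)
d = -1/314 (d = 1/(-5 - 309) = 1/(-314) = -1/314 ≈ -0.0031847)
d*l(√(((P(-3, 0) + 2) - 2) + 0), 5) = -(2 + 5)/314 = -1/314*7 = -7/314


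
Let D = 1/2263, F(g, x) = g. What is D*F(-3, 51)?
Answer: -3/2263 ≈ -0.0013257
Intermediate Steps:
D = 1/2263 ≈ 0.00044189
D*F(-3, 51) = (1/2263)*(-3) = -3/2263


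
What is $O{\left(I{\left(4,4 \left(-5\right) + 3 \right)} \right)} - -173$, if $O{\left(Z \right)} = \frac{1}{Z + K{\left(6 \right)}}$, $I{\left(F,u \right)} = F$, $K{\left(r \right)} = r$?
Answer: $\frac{1731}{10} \approx 173.1$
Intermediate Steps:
$O{\left(Z \right)} = \frac{1}{6 + Z}$ ($O{\left(Z \right)} = \frac{1}{Z + 6} = \frac{1}{6 + Z}$)
$O{\left(I{\left(4,4 \left(-5\right) + 3 \right)} \right)} - -173 = \frac{1}{6 + 4} - -173 = \frac{1}{10} + 173 = \frac{1731}{10}$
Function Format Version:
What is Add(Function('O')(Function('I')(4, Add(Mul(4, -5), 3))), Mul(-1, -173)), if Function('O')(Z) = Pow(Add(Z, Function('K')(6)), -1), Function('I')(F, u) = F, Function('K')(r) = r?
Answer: Rational(1731, 10) ≈ 173.10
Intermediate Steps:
Function('O')(Z) = Pow(Add(6, Z), -1) (Function('O')(Z) = Pow(Add(Z, 6), -1) = Pow(Add(6, Z), -1))
Add(Function('O')(Function('I')(4, Add(Mul(4, -5), 3))), Mul(-1, -173)) = Add(Pow(Add(6, 4), -1), Mul(-1, -173)) = Add(Pow(10, -1), 173) = Add(Rational(1, 10), 173) = Rational(1731, 10)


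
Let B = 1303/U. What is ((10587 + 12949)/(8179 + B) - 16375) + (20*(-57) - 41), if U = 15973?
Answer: -1146609187396/65322235 ≈ -17553.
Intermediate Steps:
B = 1303/15973 ≈ 0.081575
((10587 + 12949)/(8179 + B) - 16375) + (20*(-57) - 41) = ((10587 + 12949)/(8179 + 1303/15973) - 16375) + (20*(-57) - 41) = (23536/(130644470/15973) - 16375) + (-1140 - 41) = (23536*(15973/130644470) - 16375) - 1181 = (187970264/65322235 - 16375) - 1181 = -1069463627861/65322235 - 1181 = -1146609187396/65322235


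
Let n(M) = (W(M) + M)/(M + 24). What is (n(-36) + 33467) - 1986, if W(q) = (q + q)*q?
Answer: 31268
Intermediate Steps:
W(q) = 2*q² (W(q) = (2*q)*q = 2*q²)
n(M) = (M + 2*M²)/(24 + M) (n(M) = (2*M² + M)/(M + 24) = (M + 2*M²)/(24 + M))
(n(-36) + 33467) - 1986 = (-36*(1 + 2*(-36))/(24 - 36) + 33467) - 1986 = (-36*(1 - 72)/(-12) + 33467) - 1986 = (-36*(-1/12)*(-71) + 33467) - 1986 = (-213 + 33467) - 1986 = 33254 - 1986 = 31268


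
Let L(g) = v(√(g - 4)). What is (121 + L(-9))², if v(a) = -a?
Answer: (121 - I*√13)² ≈ 14628.0 - 872.54*I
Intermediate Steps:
L(g) = -√(-4 + g) (L(g) = -√(g - 4) = -√(-4 + g))
(121 + L(-9))² = (121 - √(-4 - 9))² = (121 - √(-13))² = (121 - I*√13)²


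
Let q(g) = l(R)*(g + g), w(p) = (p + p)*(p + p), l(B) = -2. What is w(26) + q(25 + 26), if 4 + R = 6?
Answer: 2500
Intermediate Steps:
R = 2 (R = -4 + 6 = 2)
w(p) = 4*p**2 (w(p) = (2*p)*(2*p) = 4*p**2)
q(g) = -4*g (q(g) = -2*(g + g) = -4*g)
w(26) + q(25 + 26) = 4*26**2 - 4*(25 + 26) = 4*676 - 4*51 = 2704 - 204 = 2500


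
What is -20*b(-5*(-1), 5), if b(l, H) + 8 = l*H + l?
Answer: -440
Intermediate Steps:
b(l, H) = -8 + l + H*l (b(l, H) = -8 + (l*H + l) = -8 + (H*l + l) = -8 + (l + H*l) = -8 + l + H*l)
-20*b(-5*(-1), 5) = -20*(-8 - 5*(-1) + 5*(-5*(-1))) = -20*(-8 + 5 + 5*5) = -20*(-8 + 5 + 25) = -20*22 = -440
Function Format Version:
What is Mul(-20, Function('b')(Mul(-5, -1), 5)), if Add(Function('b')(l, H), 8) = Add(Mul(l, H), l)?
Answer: -440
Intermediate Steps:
Function('b')(l, H) = Add(-8, l, Mul(H, l)) (Function('b')(l, H) = Add(-8, Add(Mul(l, H), l)) = Add(-8, Add(Mul(H, l), l)) = Add(-8, Add(l, Mul(H, l))) = Add(-8, l, Mul(H, l)))
Mul(-20, Function('b')(Mul(-5, -1), 5)) = Mul(-20, Add(-8, Mul(-5, -1), Mul(5, Mul(-5, -1)))) = Mul(-20, Add(-8, 5, Mul(5, 5))) = Mul(-20, Add(-8, 5, 25)) = Mul(-20, 22) = -440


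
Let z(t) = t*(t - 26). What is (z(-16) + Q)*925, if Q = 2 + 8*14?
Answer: 727050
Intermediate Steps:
z(t) = t*(-26 + t)
Q = 114 (Q = 2 + 112 = 114)
(z(-16) + Q)*925 = (-16*(-26 - 16) + 114)*925 = (-16*(-42) + 114)*925 = (672 + 114)*925 = 786*925 = 727050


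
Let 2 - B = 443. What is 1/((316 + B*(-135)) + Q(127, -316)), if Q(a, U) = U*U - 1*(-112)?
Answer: 1/159819 ≈ 6.2571e-6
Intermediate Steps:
B = -441 (B = 2 - 1*443 = 2 - 443 = -441)
Q(a, U) = 112 + U**2 (Q(a, U) = U**2 + 112 = 112 + U**2)
1/((316 + B*(-135)) + Q(127, -316)) = 1/((316 - 441*(-135)) + (112 + (-316)**2)) = 1/((316 + 59535) + (112 + 99856)) = 1/(59851 + 99968) = 1/159819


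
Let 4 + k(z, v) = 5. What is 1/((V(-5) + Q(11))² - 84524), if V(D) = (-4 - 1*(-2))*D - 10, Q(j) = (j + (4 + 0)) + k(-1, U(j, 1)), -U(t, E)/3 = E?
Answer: -1/84268 ≈ -1.1867e-5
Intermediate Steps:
U(t, E) = -3*E
k(z, v) = 1 (k(z, v) = -4 + 5 = 1)
Q(j) = 5 + j (Q(j) = (j + (4 + 0)) + 1 = (j + 4) + 1 = (4 + j) + 1 = 5 + j)
V(D) = -10 - 2*D (V(D) = (-4 + 2)*D - 10 = -2*D - 10 = -10 - 2*D)
1/((V(-5) + Q(11))² - 84524) = 1/(((-10 - 2*(-5)) + (5 + 11))² - 84524) = 1/(((-10 + 10) + 16)² - 84524) = 1/((0 + 16)² - 84524) = 1/(16² - 84524) = 1/(256 - 84524) = 1/(-84268) = -1/84268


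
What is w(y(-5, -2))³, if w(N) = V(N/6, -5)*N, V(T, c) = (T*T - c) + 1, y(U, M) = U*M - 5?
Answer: 1749690125/46656 ≈ 37502.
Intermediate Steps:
y(U, M) = -5 + M*U (y(U, M) = M*U - 5 = -5 + M*U)
V(T, c) = 1 + T² - c (V(T, c) = (T² - c) + 1 = 1 + T² - c)
w(N) = N*(6 + N²/36) (w(N) = (1 + (N/6)² - 1*(-5))*N = (1 + (N*(⅙))² + 5)*N = (1 + (N/6)² + 5)*N = (1 + N²/36 + 5)*N = (6 + N²/36)*N = N*(6 + N²/36))
w(y(-5, -2))³ = ((-5 - 2*(-5))*(216 + (-5 - 2*(-5))²)/36)³ = ((-5 + 10)*(216 + (-5 + 10)²)/36)³ = ((1/36)*5*(216 + 5²))³ = ((1/36)*5*(216 + 25))³ = ((1/36)*5*241)³ = (1205/36)³ = 1749690125/46656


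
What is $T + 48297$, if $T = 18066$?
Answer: $66363$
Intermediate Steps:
$T + 48297 = 18066 + 48297 = 66363$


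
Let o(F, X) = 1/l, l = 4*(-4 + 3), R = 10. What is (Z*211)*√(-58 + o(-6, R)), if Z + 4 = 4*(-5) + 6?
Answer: -1899*I*√233 ≈ -28987.0*I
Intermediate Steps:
l = -4 (l = 4*(-1) = -4)
o(F, X) = -¼ (o(F, X) = 1/(-4) = -¼)
Z = -18 (Z = -4 + (4*(-5) + 6) = -4 + (-20 + 6) = -4 - 14 = -18)
(Z*211)*√(-58 + o(-6, R)) = (-18*211)*√(-58 - ¼) = -1899*I*√233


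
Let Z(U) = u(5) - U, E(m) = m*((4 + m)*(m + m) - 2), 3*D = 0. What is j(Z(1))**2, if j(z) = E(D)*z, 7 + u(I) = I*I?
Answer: 0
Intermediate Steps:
u(I) = -7 + I**2 (u(I) = -7 + I*I = -7 + I**2)
D = 0 (D = (1/3)*0 = 0)
E(m) = m*(-2 + 2*m*(4 + m)) (E(m) = m*((4 + m)*(2*m) - 2) = m*(2*m*(4 + m) - 2) = m*(-2 + 2*m*(4 + m)))
Z(U) = 18 - U (Z(U) = (-7 + 5**2) - U = (-7 + 25) - U = 18 - U)
j(z) = 0 (j(z) = (2*0*(-1 + 0**2 + 4*0))*z = (2*0*(-1 + 0 + 0))*z = (2*0*(-1))*z = 0*z = 0)
j(Z(1))**2 = 0**2 = 0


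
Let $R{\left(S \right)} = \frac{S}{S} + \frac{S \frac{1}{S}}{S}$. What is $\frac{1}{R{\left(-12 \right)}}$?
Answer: $\frac{12}{11} \approx 1.0909$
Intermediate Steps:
$R{\left(S \right)} = 1 + \frac{1}{S}$ ($R{\left(S \right)} = 1 + 1 \frac{1}{S} = 1 + \frac{1}{S}$)
$\frac{1}{R{\left(-12 \right)}} = \frac{1}{\frac{1}{-12} \left(1 - 12\right)} = \frac{1}{\left(- \frac{1}{12}\right) \left(-11\right)} = \frac{1}{\frac{11}{12}} = \frac{12}{11}$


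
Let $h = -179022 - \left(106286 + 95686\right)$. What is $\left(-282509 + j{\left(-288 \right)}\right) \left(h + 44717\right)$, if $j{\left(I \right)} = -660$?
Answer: $95223221813$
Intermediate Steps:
$h = -380994$ ($h = -179022 - 201972 = -380994$)
$\left(-282509 + j{\left(-288 \right)}\right) \left(h + 44717\right) = \left(-282509 - 660\right) \left(-380994 + 44717\right) = \left(-283169\right) \left(-336277\right) = 95223221813$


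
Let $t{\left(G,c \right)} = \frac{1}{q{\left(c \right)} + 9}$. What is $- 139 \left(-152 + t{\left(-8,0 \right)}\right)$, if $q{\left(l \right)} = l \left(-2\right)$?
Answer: $\frac{190013}{9} \approx 21113.0$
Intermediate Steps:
$q{\left(l \right)} = - 2 l$
$t{\left(G,c \right)} = \frac{1}{9 - 2 c}$ ($t{\left(G,c \right)} = \frac{1}{- 2 c + 9} = \frac{1}{9 - 2 c}$)
$- 139 \left(-152 + t{\left(-8,0 \right)}\right) = - 139 \left(-152 - \frac{1}{-9 + 2 \cdot 0}\right) = - 139 \left(-152 - \frac{1}{-9 + 0}\right) = - 139 \left(-152 - \frac{1}{-9}\right) = - 139 \left(-152 - - \frac{1}{9}\right) = - 139 \left(-152 + \frac{1}{9}\right) = \left(-139\right) \left(- \frac{1367}{9}\right) = \frac{190013}{9}$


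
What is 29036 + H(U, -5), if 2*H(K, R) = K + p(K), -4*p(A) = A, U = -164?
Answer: 57949/2 ≈ 28975.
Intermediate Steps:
p(A) = -A/4
H(K, R) = 3*K/8 (H(K, R) = (K - K/4)/2 = (3*K/4)/2 = 3*K/8)
29036 + H(U, -5) = 29036 + (3/8)*(-164) = 29036 - 123/2 = 57949/2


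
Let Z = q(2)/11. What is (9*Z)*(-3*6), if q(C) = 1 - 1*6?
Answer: 810/11 ≈ 73.636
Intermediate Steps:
q(C) = -5 (q(C) = 1 - 6 = -5)
Z = -5/11 ≈ -0.45455
(9*Z)*(-3*6) = (9*(-5/11))*(-3*6) = -45/11*(-18) = 810/11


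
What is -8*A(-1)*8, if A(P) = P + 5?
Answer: -256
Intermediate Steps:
A(P) = 5 + P
-8*A(-1)*8 = -8*(5 - 1)*8 = -8*4*8 = -32*8 = -256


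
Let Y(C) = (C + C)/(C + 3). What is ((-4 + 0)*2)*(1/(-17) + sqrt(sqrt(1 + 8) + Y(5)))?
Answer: 8/17 - 4*sqrt(17) ≈ -16.022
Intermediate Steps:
Y(C) = 2*C/(3 + C) (Y(C) = (2*C)/(3 + C) = 2*C/(3 + C))
((-4 + 0)*2)*(1/(-17) + sqrt(sqrt(1 + 8) + Y(5))) = ((-4 + 0)*2)*(1/(-17) + sqrt(sqrt(1 + 8) + 2*5/(3 + 5))) = (-4*2)*(-1/17 + sqrt(sqrt(9) + 2*5/8)) = -8*(-1/17 + sqrt(3 + 2*5*(1/8))) = -8*(-1/17 + sqrt(3 + 5/4)) = -8*(-1/17 + sqrt(17/4)) = -8*(-1/17 + sqrt(17)/2) = 8/17 - 4*sqrt(17)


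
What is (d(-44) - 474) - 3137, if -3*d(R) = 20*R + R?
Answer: -3303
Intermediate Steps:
d(R) = -7*R (d(R) = -(20*R + R)/3 = -7*R)
(d(-44) - 474) - 3137 = (-7*(-44) - 474) - 3137 = (308 - 474) - 3137 = -166 - 3137 = -3303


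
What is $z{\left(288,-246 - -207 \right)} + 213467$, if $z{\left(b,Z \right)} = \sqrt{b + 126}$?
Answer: $213467 + 3 \sqrt{46} \approx 2.1349 \cdot 10^{5}$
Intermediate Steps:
$z{\left(b,Z \right)} = \sqrt{126 + b}$
$z{\left(288,-246 - -207 \right)} + 213467 = \sqrt{126 + 288} + 213467 = \sqrt{414} + 213467 = 3 \sqrt{46} + 213467 = 213467 + 3 \sqrt{46}$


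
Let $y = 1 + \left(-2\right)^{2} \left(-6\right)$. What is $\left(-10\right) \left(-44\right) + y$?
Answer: $417$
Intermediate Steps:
$y = -23$ ($y = 1 + 4 \left(-6\right) = 1 - 24 = -23$)
$\left(-10\right) \left(-44\right) + y = \left(-10\right) \left(-44\right) - 23 = 440 - 23 = 417$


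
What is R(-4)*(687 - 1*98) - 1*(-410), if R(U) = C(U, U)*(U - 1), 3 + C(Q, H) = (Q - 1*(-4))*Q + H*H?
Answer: -37875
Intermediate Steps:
C(Q, H) = -3 + H² + Q*(4 + Q) (C(Q, H) = -3 + ((Q - 1*(-4))*Q + H*H) = -3 + ((Q + 4)*Q + H²) = -3 + ((4 + Q)*Q + H²) = -3 + (Q*(4 + Q) + H²) = -3 + (H² + Q*(4 + Q)) = -3 + H² + Q*(4 + Q))
R(U) = (-1 + U)*(-3 + 2*U² + 4*U) (R(U) = (-3 + U² + U² + 4*U)*(U - 1) = (-3 + 2*U² + 4*U)*(-1 + U) = (-1 + U)*(-3 + 2*U² + 4*U))
R(-4)*(687 - 1*98) - 1*(-410) = ((-1 - 4)*(-3 + 2*(-4)² + 4*(-4)))*(687 - 1*98) - 1*(-410) = (-5*(-3 + 2*16 - 16))*(687 - 98) + 410 = -5*(-3 + 32 - 16)*589 + 410 = -5*13*589 + 410 = -65*589 + 410 = -38285 + 410 = -37875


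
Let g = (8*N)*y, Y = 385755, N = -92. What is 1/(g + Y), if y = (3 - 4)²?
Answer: 1/385019 ≈ 2.5973e-6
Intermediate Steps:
y = 1 (y = (-1)² = 1)
g = -736 (g = (8*(-92))*1 = -736*1 = -736)
1/(g + Y) = 1/(-736 + 385755) = 1/385019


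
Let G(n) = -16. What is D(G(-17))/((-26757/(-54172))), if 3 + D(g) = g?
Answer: -1029268/26757 ≈ -38.467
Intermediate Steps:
D(g) = -3 + g
D(G(-17))/((-26757/(-54172))) = (-3 - 16)/((-26757/(-54172))) = -19/((-26757*(-1/54172))) = -19/26757/54172 = -19*54172/26757 = -1029268/26757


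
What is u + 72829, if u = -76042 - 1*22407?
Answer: -25620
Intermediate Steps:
u = -98449 (u = -76042 - 22407 = -98449)
u + 72829 = -98449 + 72829 = -25620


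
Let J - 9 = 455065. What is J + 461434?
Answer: 916508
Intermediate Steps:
J = 455074 (J = 9 + 455065 = 455074)
J + 461434 = 455074 + 461434 = 916508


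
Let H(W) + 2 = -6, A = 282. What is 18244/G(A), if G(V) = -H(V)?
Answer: 4561/2 ≈ 2280.5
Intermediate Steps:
H(W) = -8 (H(W) = -2 - 6 = -8)
G(V) = 8 (G(V) = -1*(-8) = 8)
18244/G(A) = 18244/8 = 18244*(⅛) = 4561/2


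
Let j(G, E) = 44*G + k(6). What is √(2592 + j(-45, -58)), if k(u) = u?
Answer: √618 ≈ 24.860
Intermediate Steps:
j(G, E) = 6 + 44*G (j(G, E) = 44*G + 6 = 6 + 44*G)
√(2592 + j(-45, -58)) = √(2592 + (6 + 44*(-45))) = √(2592 + (6 - 1980)) = √(2592 - 1974) = √618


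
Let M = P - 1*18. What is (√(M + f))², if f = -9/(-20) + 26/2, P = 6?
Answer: 29/20 ≈ 1.4500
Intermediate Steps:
M = -12 (M = 6 - 1*18 = 6 - 18 = -12)
f = 269/20 (f = -9*(-1/20) + 26*(½) = 9/20 + 13 = 269/20 ≈ 13.450)
(√(M + f))² = (√(-12 + 269/20))² = (√(29/20))² = (√145/10)² = 29/20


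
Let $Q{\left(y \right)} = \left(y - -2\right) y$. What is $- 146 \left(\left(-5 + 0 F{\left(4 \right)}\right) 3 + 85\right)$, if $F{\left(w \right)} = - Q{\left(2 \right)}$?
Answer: $-10220$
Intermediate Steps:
$Q{\left(y \right)} = y \left(2 + y\right)$ ($Q{\left(y \right)} = \left(y + 2\right) y = \left(2 + y\right) y = y \left(2 + y\right)$)
$F{\left(w \right)} = -8$ ($F{\left(w \right)} = - 2 \left(2 + 2\right) = - 2 \cdot 4 = \left(-1\right) 8 = -8$)
$- 146 \left(\left(-5 + 0 F{\left(4 \right)}\right) 3 + 85\right) = - 146 \left(\left(-5 + 0 \left(-8\right)\right) 3 + 85\right) = - 146 \left(\left(-5 + 0\right) 3 + 85\right) = - 146 \left(\left(-5\right) 3 + 85\right) = - 146 \left(-15 + 85\right) = \left(-146\right) 70 = -10220$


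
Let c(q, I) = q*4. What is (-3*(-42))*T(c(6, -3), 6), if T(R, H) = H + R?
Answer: 3780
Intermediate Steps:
c(q, I) = 4*q
(-3*(-42))*T(c(6, -3), 6) = (-3*(-42))*(6 + 4*6) = 126*(6 + 24) = 126*30 = 3780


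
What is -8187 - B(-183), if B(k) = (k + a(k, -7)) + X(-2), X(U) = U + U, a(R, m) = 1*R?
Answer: -7817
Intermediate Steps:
a(R, m) = R
X(U) = 2*U
B(k) = -4 + 2*k (B(k) = (k + k) + 2*(-2) = 2*k - 4 = -4 + 2*k)
-8187 - B(-183) = -8187 - (-4 + 2*(-183)) = -8187 - (-4 - 366) = -8187 - 1*(-370) = -8187 + 370 = -7817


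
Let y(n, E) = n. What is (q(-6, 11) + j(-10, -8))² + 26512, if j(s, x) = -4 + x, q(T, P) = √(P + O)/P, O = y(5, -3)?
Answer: 3224336/121 ≈ 26647.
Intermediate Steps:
O = 5
q(T, P) = √(5 + P)/P (q(T, P) = √(P + 5)/P = √(5 + P)/P)
(q(-6, 11) + j(-10, -8))² + 26512 = (√(5 + 11)/11 + (-4 - 8))² + 26512 = (√16/11 - 12)² + 26512 = ((1/11)*4 - 12)² + 26512 = (4/11 - 12)² + 26512 = (-128/11)² + 26512 = 16384/121 + 26512 = 3224336/121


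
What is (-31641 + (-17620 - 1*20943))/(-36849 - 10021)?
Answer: 35102/23435 ≈ 1.4978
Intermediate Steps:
(-31641 + (-17620 - 1*20943))/(-36849 - 10021) = (-31641 + (-17620 - 20943))/(-46870) = (-31641 - 38563)*(-1/46870) = -70204*(-1/46870) = 35102/23435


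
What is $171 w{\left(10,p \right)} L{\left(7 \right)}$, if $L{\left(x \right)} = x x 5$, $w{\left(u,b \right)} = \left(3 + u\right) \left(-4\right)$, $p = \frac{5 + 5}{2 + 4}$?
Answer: $-2178540$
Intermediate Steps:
$p = \frac{5}{3}$ ($p = \frac{10}{6} = 10 \cdot \frac{1}{6} = \frac{5}{3} \approx 1.6667$)
$w{\left(u,b \right)} = -12 - 4 u$
$L{\left(x \right)} = 5 x^{2}$ ($L{\left(x \right)} = x^{2} \cdot 5 = 5 x^{2}$)
$171 w{\left(10,p \right)} L{\left(7 \right)} = 171 \left(-12 - 40\right) 5 \cdot 7^{2} = 171 \left(-12 - 40\right) 5 \cdot 49 = 171 \left(-52\right) 245 = \left(-8892\right) 245 = -2178540$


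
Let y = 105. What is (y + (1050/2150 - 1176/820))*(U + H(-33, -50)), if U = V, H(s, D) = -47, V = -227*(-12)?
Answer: 2455446126/8815 ≈ 2.7855e+5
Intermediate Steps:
V = 2724
U = 2724
(y + (1050/2150 - 1176/820))*(U + H(-33, -50)) = (105 + (1050/2150 - 1176/820))*(2724 - 47) = (105 + (1050*(1/2150) - 1176*1/820))*2677 = (105 + (21/43 - 294/205))*2677 = (105 - 8337/8815)*2677 = (917238/8815)*2677 = 2455446126/8815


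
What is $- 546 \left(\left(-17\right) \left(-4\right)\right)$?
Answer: $-37128$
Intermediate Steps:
$- 546 \left(\left(-17\right) \left(-4\right)\right) = \left(-546\right) 68 = -37128$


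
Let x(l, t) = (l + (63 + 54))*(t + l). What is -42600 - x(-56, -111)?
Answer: -32413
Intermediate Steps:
x(l, t) = (117 + l)*(l + t) (x(l, t) = (l + 117)*(l + t) = (117 + l)*(l + t))
-42600 - x(-56, -111) = -42600 - ((-56)² + 117*(-56) + 117*(-111) - 56*(-111)) = -42600 - (3136 - 6552 - 12987 + 6216) = -42600 - 1*(-10187) = -42600 + 10187 = -32413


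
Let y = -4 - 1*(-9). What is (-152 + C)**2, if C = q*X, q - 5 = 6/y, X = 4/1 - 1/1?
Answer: 444889/25 ≈ 17796.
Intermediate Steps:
y = 5 (y = -4 + 9 = 5)
X = 3 (X = 4*1 - 1*1 = 4 - 1 = 3)
q = 31/5 (q = 5 + 6/5 = 31/5 ≈ 6.2000)
C = 93/5 (C = (31/5)*3 = 93/5 ≈ 18.600)
(-152 + C)**2 = (-152 + 93/5)**2 = (-667/5)**2 = 444889/25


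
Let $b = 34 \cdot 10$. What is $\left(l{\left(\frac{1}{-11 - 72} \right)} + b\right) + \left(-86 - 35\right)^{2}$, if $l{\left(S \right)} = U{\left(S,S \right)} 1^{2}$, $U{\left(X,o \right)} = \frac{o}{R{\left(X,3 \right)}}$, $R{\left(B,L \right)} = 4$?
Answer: $\frac{4973691}{332} \approx 14981.0$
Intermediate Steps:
$U{\left(X,o \right)} = \frac{o}{4}$
$b = 340$
$l{\left(S \right)} = \frac{S}{4}$ ($l{\left(S \right)} = \frac{S}{4} \cdot 1^{2} = \frac{S}{4} \cdot 1 = \frac{S}{4}$)
$\left(l{\left(\frac{1}{-11 - 72} \right)} + b\right) + \left(-86 - 35\right)^{2} = \left(\frac{1}{4 \left(-11 - 72\right)} + 340\right) + \left(-86 - 35\right)^{2} = \left(\frac{1}{4 \left(-83\right)} + 340\right) + \left(-121\right)^{2} = \left(\frac{1}{4} \left(- \frac{1}{83}\right) + 340\right) + 14641 = \left(- \frac{1}{332} + 340\right) + 14641 = \frac{112879}{332} + 14641 = \frac{4973691}{332}$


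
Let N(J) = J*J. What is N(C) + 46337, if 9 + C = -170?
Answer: 78378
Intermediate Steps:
C = -179 (C = -9 - 170 = -179)
N(J) = J²
N(C) + 46337 = (-179)² + 46337 = 32041 + 46337 = 78378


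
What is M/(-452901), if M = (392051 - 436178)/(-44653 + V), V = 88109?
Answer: 14709/6560421952 ≈ 2.2421e-6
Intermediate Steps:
M = -44127/43456 (M = (392051 - 436178)/(-44653 + 88109) = -44127/43456 ≈ -1.0154)
M/(-452901) = -44127/43456/(-452901) = -44127/43456*(-1/452901) = 14709/6560421952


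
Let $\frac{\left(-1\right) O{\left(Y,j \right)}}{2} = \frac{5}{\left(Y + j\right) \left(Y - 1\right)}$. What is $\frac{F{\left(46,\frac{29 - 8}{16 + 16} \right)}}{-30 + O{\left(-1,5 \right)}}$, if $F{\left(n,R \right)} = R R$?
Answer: $- \frac{441}{29440} \approx -0.01498$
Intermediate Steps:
$F{\left(n,R \right)} = R^{2}$
$O{\left(Y,j \right)} = - \frac{10}{\left(-1 + Y\right) \left(Y + j\right)}$ ($O{\left(Y,j \right)} = - 2 \frac{5}{\left(Y + j\right) \left(Y - 1\right)} = - 2 \frac{5}{\left(Y + j\right) \left(-1 + Y\right)} = - 2 \frac{5}{\left(-1 + Y\right) \left(Y + j\right)} = - \frac{10}{\left(-1 + Y\right) \left(Y + j\right)}$)
$\frac{F{\left(46,\frac{29 - 8}{16 + 16} \right)}}{-30 + O{\left(-1,5 \right)}} = \frac{\left(\frac{29 - 8}{16 + 16}\right)^{2}}{-30 - \frac{10}{\left(-1\right)^{2} - -1 - 5 - 5}} = \frac{\left(\frac{21}{32}\right)^{2}}{-30 - \frac{10}{1 + 1 - 5 - 5}} = \frac{\left(21 \cdot \frac{1}{32}\right)^{2}}{-30 - \frac{10}{-8}} = \frac{\left(\frac{21}{32}\right)^{2}}{-30 - - \frac{5}{4}} = \frac{441}{1024 \left(-30 + \frac{5}{4}\right)} = \frac{441}{1024 \left(- \frac{115}{4}\right)} = \frac{441}{1024} \left(- \frac{4}{115}\right) = - \frac{441}{29440}$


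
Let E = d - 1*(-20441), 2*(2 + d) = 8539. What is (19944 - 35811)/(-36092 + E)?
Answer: 10578/7589 ≈ 1.3939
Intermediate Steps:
d = 8535/2 (d = -2 + (½)*8539 = -2 + 8539/2 = 8535/2 ≈ 4267.5)
E = 49417/2 (E = 8535/2 - 1*(-20441) = 8535/2 + 20441 = 49417/2 ≈ 24709.)
(19944 - 35811)/(-36092 + E) = (19944 - 35811)/(-36092 + 49417/2) = -15867/(-22767/2) = -15867*(-2/22767) = 10578/7589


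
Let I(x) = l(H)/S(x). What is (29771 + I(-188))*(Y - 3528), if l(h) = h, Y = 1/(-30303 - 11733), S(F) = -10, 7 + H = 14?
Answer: -44150250688327/420360 ≈ -1.0503e+8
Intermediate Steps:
H = 7 (H = -7 + 14 = 7)
Y = -1/42036 (Y = 1/(-42036) = -1/42036 ≈ -2.3789e-5)
I(x) = -7/10 (I(x) = 7/(-10) = 7*(-1/10) = -7/10)
(29771 + I(-188))*(Y - 3528) = (29771 - 7/10)*(-1/42036 - 3528) = (297703/10)*(-148303009/42036) = -44150250688327/420360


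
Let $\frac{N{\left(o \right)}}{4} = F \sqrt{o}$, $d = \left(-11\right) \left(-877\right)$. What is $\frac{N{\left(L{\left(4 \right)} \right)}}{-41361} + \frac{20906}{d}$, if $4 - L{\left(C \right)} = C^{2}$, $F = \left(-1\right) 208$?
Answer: $\frac{20906}{9647} + \frac{1664 i \sqrt{3}}{41361} \approx 2.1671 + 0.069682 i$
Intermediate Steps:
$F = -208$
$L{\left(C \right)} = 4 - C^{2}$
$d = 9647$
$N{\left(o \right)} = - 832 \sqrt{o}$ ($N{\left(o \right)} = 4 \left(- 208 \sqrt{o}\right) = - 832 \sqrt{o}$)
$\frac{N{\left(L{\left(4 \right)} \right)}}{-41361} + \frac{20906}{d} = \frac{\left(-832\right) \sqrt{4 - 4^{2}}}{-41361} + \frac{20906}{9647} = - 832 \sqrt{4 - 16} \left(- \frac{1}{41361}\right) + 20906 \cdot \frac{1}{9647} = - 832 \sqrt{4 - 16} \left(- \frac{1}{41361}\right) + \frac{20906}{9647} = - 832 \sqrt{-12} \left(- \frac{1}{41361}\right) + \frac{20906}{9647} = - 832 \cdot 2 i \sqrt{3} \left(- \frac{1}{41361}\right) + \frac{20906}{9647} = - 1664 i \sqrt{3} \left(- \frac{1}{41361}\right) + \frac{20906}{9647} = \frac{1664 i \sqrt{3}}{41361} + \frac{20906}{9647} = \frac{20906}{9647} + \frac{1664 i \sqrt{3}}{41361}$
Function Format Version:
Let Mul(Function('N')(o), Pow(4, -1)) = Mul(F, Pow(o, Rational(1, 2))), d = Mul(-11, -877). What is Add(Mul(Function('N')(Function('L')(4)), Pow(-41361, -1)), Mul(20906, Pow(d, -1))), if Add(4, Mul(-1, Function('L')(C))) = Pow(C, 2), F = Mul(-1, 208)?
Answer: Add(Rational(20906, 9647), Mul(Rational(1664, 41361), I, Pow(3, Rational(1, 2)))) ≈ Add(2.1671, Mul(0.069682, I))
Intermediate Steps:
F = -208
Function('L')(C) = Add(4, Mul(-1, Pow(C, 2)))
d = 9647
Function('N')(o) = Mul(-832, Pow(o, Rational(1, 2))) (Function('N')(o) = Mul(4, Mul(-208, Pow(o, Rational(1, 2)))) = Mul(-832, Pow(o, Rational(1, 2))))
Add(Mul(Function('N')(Function('L')(4)), Pow(-41361, -1)), Mul(20906, Pow(d, -1))) = Add(Mul(Mul(-832, Pow(Add(4, Mul(-1, Pow(4, 2))), Rational(1, 2))), Pow(-41361, -1)), Mul(20906, Pow(9647, -1))) = Add(Mul(Mul(-832, Pow(Add(4, Mul(-1, 16)), Rational(1, 2))), Rational(-1, 41361)), Mul(20906, Rational(1, 9647))) = Add(Mul(Mul(-832, Pow(Add(4, -16), Rational(1, 2))), Rational(-1, 41361)), Rational(20906, 9647)) = Add(Mul(Mul(-832, Pow(-12, Rational(1, 2))), Rational(-1, 41361)), Rational(20906, 9647)) = Add(Mul(Mul(-832, Mul(2, I, Pow(3, Rational(1, 2)))), Rational(-1, 41361)), Rational(20906, 9647)) = Add(Mul(Mul(-1664, I, Pow(3, Rational(1, 2))), Rational(-1, 41361)), Rational(20906, 9647)) = Add(Mul(Rational(1664, 41361), I, Pow(3, Rational(1, 2))), Rational(20906, 9647)) = Add(Rational(20906, 9647), Mul(Rational(1664, 41361), I, Pow(3, Rational(1, 2))))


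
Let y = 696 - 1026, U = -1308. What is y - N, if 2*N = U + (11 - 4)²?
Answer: 599/2 ≈ 299.50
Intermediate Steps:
N = -1259/2 (N = (-1308 + (11 - 4)²)/2 = (-1308 + 7²)/2 = (-1308 + 49)/2 = (½)*(-1259) = -1259/2 ≈ -629.50)
y = -330
y - N = -330 - 1*(-1259/2) = -330 + 1259/2 = 599/2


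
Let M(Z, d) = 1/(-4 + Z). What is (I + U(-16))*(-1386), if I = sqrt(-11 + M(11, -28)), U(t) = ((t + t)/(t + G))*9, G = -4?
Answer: -99792/5 - 396*I*sqrt(133) ≈ -19958.0 - 4566.9*I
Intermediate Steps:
U(t) = 18*t/(-4 + t) (U(t) = ((t + t)/(t - 4))*9 = ((2*t)/(-4 + t))*9 = (2*t/(-4 + t))*9 = 18*t/(-4 + t))
I = 2*I*sqrt(133)/7 (I = sqrt(-11 + 1/(-4 + 11)) = sqrt(-11 + 1/7) = sqrt(-76/7) = 2*I*sqrt(133)/7 ≈ 3.295*I)
(I + U(-16))*(-1386) = (2*I*sqrt(133)/7 + 18*(-16)/(-4 - 16))*(-1386) = (2*I*sqrt(133)/7 + 18*(-16)/(-20))*(-1386) = (2*I*sqrt(133)/7 + 18*(-16)*(-1/20))*(-1386) = (2*I*sqrt(133)/7 + 72/5)*(-1386) = (72/5 + 2*I*sqrt(133)/7)*(-1386) = -99792/5 - 396*I*sqrt(133)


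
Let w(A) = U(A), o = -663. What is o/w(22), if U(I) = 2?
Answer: -663/2 ≈ -331.50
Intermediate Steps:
w(A) = 2
o/w(22) = -663/2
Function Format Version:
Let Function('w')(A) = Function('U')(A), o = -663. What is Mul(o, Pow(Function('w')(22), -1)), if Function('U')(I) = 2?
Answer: Rational(-663, 2) ≈ -331.50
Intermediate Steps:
Function('w')(A) = 2
Mul(o, Pow(Function('w')(22), -1)) = Mul(-663, Pow(2, -1)) = Mul(-663, Rational(1, 2)) = Rational(-663, 2)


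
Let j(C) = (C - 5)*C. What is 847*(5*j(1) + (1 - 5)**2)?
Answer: -3388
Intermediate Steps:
j(C) = C*(-5 + C) (j(C) = (-5 + C)*C = C*(-5 + C))
847*(5*j(1) + (1 - 5)**2) = 847*(5*(1*(-5 + 1)) + (1 - 5)**2) = 847*(5*(1*(-4)) + (-4)**2) = 847*(5*(-4) + 16) = 847*(-20 + 16) = 847*(-4) = -3388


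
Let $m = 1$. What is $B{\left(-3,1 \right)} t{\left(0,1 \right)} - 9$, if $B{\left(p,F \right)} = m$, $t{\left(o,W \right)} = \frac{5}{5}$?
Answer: $-8$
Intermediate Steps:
$t{\left(o,W \right)} = 1$ ($t{\left(o,W \right)} = 5 \cdot \frac{1}{5} = 1$)
$B{\left(p,F \right)} = 1$
$B{\left(-3,1 \right)} t{\left(0,1 \right)} - 9 = 1 \cdot 1 - 9 = 1 - 9 = -8$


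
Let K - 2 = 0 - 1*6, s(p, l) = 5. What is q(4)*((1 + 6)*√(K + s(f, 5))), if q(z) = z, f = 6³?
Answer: 28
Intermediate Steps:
f = 216
K = -4 (K = 2 + (0 - 1*6) = 2 + (0 - 6) = 2 - 6 = -4)
q(4)*((1 + 6)*√(K + s(f, 5))) = 4*((1 + 6)*√(-4 + 5)) = 4*(7*√1) = 4*(7*1) = 4*7 = 28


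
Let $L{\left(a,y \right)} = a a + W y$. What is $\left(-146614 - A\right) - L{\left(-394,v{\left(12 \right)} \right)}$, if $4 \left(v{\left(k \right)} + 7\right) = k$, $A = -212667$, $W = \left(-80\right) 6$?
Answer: $-91103$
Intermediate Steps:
$W = -480$
$v{\left(k \right)} = -7 + \frac{k}{4}$
$L{\left(a,y \right)} = a^{2} - 480 y$ ($L{\left(a,y \right)} = a a - 480 y = a^{2} - 480 y$)
$\left(-146614 - A\right) - L{\left(-394,v{\left(12 \right)} \right)} = \left(-146614 - -212667\right) - \left(\left(-394\right)^{2} - 480 \left(-7 + \frac{1}{4} \cdot 12\right)\right) = \left(-146614 + 212667\right) - \left(155236 - 480 \left(-7 + 3\right)\right) = 66053 - \left(155236 - -1920\right) = 66053 - \left(155236 + 1920\right) = 66053 - 157156 = -91103$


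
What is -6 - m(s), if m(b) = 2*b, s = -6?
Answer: 6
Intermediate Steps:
-6 - m(s) = -6 - 2*(-6) = -6 - 1*(-12) = -6 + 12 = 6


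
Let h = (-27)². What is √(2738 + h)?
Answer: √3467 ≈ 58.881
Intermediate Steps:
h = 729
√(2738 + h) = √(2738 + 729) = √3467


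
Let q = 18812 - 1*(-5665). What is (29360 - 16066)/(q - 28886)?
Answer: -13294/4409 ≈ -3.0152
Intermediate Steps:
q = 24477 (q = 18812 + 5665 = 24477)
(29360 - 16066)/(q - 28886) = (29360 - 16066)/(24477 - 28886) = 13294/(-4409) = 13294*(-1/4409) = -13294/4409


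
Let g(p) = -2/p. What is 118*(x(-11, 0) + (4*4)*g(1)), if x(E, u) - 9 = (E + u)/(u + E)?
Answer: -2596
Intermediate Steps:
x(E, u) = 10 (x(E, u) = 9 + (E + u)/(u + E) = 9 + (E + u)/(E + u) = 9 + 1 = 10)
118*(x(-11, 0) + (4*4)*g(1)) = 118*(10 + (4*4)*(-2/1)) = 118*(10 + 16*(-2*1)) = 118*(10 + 16*(-2)) = 118*(10 - 32) = 118*(-22) = -2596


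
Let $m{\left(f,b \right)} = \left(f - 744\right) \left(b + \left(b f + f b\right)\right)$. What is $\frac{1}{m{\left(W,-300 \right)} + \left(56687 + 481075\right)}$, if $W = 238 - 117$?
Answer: $\frac{1}{45954462} \approx 2.1761 \cdot 10^{-8}$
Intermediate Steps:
$W = 121$ ($W = 238 - 117 = 121$)
$m{\left(f,b \right)} = \left(-744 + f\right) \left(b + 2 b f\right)$ ($m{\left(f,b \right)} = \left(-744 + f\right) \left(b + \left(b f + b f\right)\right) = \left(-744 + f\right) \left(b + 2 b f\right)$)
$\frac{1}{m{\left(W,-300 \right)} + \left(56687 + 481075\right)} = \frac{1}{- 300 \left(-744 - 179927 + 2 \cdot 121^{2}\right) + \left(56687 + 481075\right)} = \frac{1}{- 300 \left(-744 - 179927 + 2 \cdot 14641\right) + 537762} = \frac{1}{- 300 \left(-744 - 179927 + 29282\right) + 537762} = \frac{1}{\left(-300\right) \left(-151389\right) + 537762} = \frac{1}{45416700 + 537762} = \frac{1}{45954462}$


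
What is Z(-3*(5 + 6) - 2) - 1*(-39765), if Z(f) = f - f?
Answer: 39765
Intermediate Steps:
Z(f) = 0
Z(-3*(5 + 6) - 2) - 1*(-39765) = 0 - 1*(-39765) = 0 + 39765 = 39765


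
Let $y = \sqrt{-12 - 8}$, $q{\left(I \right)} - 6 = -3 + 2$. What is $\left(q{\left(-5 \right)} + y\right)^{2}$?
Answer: $5 + 20 i \sqrt{5} \approx 5.0 + 44.721 i$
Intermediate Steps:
$q{\left(I \right)} = 5$ ($q{\left(I \right)} = 6 + \left(-3 + 2\right) = 6 - 1 = 5$)
$y = 2 i \sqrt{5}$ ($y = \sqrt{-20} = 2 i \sqrt{5} \approx 4.4721 i$)
$\left(q{\left(-5 \right)} + y\right)^{2} = \left(5 + 2 i \sqrt{5}\right)^{2}$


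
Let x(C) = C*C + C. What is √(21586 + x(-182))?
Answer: 16*√213 ≈ 233.51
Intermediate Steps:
x(C) = C + C² (x(C) = C² + C = C + C²)
√(21586 + x(-182)) = √(21586 - 182*(1 - 182)) = √(21586 - 182*(-181)) = √(21586 + 32942) = √54528 = 16*√213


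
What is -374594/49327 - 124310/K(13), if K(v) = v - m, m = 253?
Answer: 604193681/1183848 ≈ 510.36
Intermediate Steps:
K(v) = -253 + v (K(v) = v - 1*253 = v - 253 = -253 + v)
-374594/49327 - 124310/K(13) = -374594/49327 - 124310/(-253 + 13) = -374594*1/49327 - 124310/(-240) = -374594/49327 - 124310*(-1/240) = -374594/49327 + 12431/24 = 604193681/1183848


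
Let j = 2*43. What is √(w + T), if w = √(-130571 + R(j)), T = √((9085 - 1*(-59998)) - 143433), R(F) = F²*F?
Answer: √(3*√56165 + 5*I*√2974) ≈ 27.133 + 5.0247*I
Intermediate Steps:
j = 86
R(F) = F³
T = 5*I*√2974 (T = √((9085 + 59998) - 143433) = √(69083 - 143433) = √(-74350) = 5*I*√2974 ≈ 272.67*I)
w = 3*√56165 (w = √(-130571 + 86³) = √(-130571 + 636056) = √505485 = 3*√56165 ≈ 710.97)
√(w + T) = √(3*√56165 + 5*I*√2974)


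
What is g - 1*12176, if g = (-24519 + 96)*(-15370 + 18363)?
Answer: -73110215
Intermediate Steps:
g = -73098039 (g = -24423*2993 = -73098039)
g - 1*12176 = -73098039 - 1*12176 = -73098039 - 12176 = -73110215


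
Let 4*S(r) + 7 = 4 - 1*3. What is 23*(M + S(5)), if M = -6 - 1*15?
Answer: -1035/2 ≈ -517.50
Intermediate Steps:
M = -21 (M = -6 - 15 = -21)
S(r) = -3/2 (S(r) = -7/4 + (4 - 1*3)/4 = -7/4 + (4 - 3)/4 = -7/4 + (1/4)*1 = -7/4 + 1/4 = -3/2)
23*(M + S(5)) = 23*(-21 - 3/2) = 23*(-45/2) = -1035/2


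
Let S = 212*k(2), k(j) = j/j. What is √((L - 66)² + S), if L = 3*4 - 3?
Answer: √3461 ≈ 58.830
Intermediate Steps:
k(j) = 1
L = 9 (L = 12 - 3 = 9)
S = 212 (S = 212*1 = 212)
√((L - 66)² + S) = √((9 - 66)² + 212) = √((-57)² + 212) = √(3249 + 212) = √3461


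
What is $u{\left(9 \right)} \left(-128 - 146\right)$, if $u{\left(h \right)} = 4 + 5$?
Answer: $-2466$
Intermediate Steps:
$u{\left(h \right)} = 9$
$u{\left(9 \right)} \left(-128 - 146\right) = 9 \left(-128 - 146\right) = 9 \left(-274\right) = -2466$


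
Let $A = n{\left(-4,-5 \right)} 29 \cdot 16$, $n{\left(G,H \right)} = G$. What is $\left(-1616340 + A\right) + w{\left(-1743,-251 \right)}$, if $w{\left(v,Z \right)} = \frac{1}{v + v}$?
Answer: $- \frac{5641031257}{3486} \approx -1.6182 \cdot 10^{6}$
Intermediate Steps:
$w{\left(v,Z \right)} = \frac{1}{2 v}$
$A = -1856$ ($A = \left(-4\right) 29 \cdot 16 = \left(-116\right) 16 = -1856$)
$\left(-1616340 + A\right) + w{\left(-1743,-251 \right)} = \left(-1616340 - 1856\right) + \frac{1}{2 \left(-1743\right)} = -1618196 + \frac{1}{2} \left(- \frac{1}{1743}\right) = -1618196 - \frac{1}{3486} = - \frac{5641031257}{3486}$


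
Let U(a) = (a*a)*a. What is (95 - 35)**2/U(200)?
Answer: 9/20000 ≈ 0.00045000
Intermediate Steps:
U(a) = a**3 (U(a) = a**2*a = a**3)
(95 - 35)**2/U(200) = (95 - 35)**2/(200**3) = 60**2/8000000 = 3600*(1/8000000) = 9/20000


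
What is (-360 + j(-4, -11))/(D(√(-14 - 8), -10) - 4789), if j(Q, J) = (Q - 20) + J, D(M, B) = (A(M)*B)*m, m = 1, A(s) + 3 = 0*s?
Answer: 395/4759 ≈ 0.083001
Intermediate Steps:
A(s) = -3 (A(s) = -3 + 0*s = -3 + 0 = -3)
D(M, B) = -3*B (D(M, B) = -3*B*1 = -3*B)
j(Q, J) = -20 + J + Q (j(Q, J) = (-20 + Q) + J = -20 + J + Q)
(-360 + j(-4, -11))/(D(√(-14 - 8), -10) - 4789) = (-360 + (-20 - 11 - 4))/(-3*(-10) - 4789) = (-360 - 35)/(30 - 4789) = -395/(-4759) = -395*(-1/4759) = 395/4759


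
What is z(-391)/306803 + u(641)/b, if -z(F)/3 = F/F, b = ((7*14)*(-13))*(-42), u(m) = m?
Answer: 28071457/2345202132 ≈ 0.011970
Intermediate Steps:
b = 53508 (b = (98*(-13))*(-42) = -1274*(-42) = 53508)
z(F) = -3 (z(F) = -3*F/F = -3*1 = -3)
z(-391)/306803 + u(641)/b = -3/306803 + 641/53508 = 28071457/2345202132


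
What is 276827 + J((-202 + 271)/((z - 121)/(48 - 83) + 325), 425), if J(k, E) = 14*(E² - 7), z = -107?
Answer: 2805479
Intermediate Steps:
J(k, E) = -98 + 14*E² (J(k, E) = 14*(-7 + E²) = -98 + 14*E²)
276827 + J((-202 + 271)/((z - 121)/(48 - 83) + 325), 425) = 276827 + (-98 + 14*425²) = 276827 + (-98 + 14*180625) = 276827 + (-98 + 2528750) = 276827 + 2528652 = 2805479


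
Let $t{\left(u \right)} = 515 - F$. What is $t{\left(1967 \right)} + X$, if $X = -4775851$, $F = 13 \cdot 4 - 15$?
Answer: $-4775373$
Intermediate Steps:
$F = 37$ ($F = 52 - 15 = 37$)
$t{\left(u \right)} = 478$ ($t{\left(u \right)} = 515 - 37 = 478$)
$t{\left(1967 \right)} + X = 478 - 4775851 = -4775373$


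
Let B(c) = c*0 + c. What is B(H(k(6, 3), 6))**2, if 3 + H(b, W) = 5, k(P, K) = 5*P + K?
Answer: 4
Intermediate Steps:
k(P, K) = K + 5*P
H(b, W) = 2 (H(b, W) = -3 + 5 = 2)
B(c) = c (B(c) = 0 + c = c)
B(H(k(6, 3), 6))**2 = 2**2 = 4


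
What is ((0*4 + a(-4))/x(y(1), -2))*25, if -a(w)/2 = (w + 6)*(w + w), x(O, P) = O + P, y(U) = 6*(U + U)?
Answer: 80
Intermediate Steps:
y(U) = 12*U (y(U) = 6*(2*U) = 12*U)
a(w) = -4*w*(6 + w) (a(w) = -2*(w + 6)*(w + w) = -2*(6 + w)*2*w = -4*w*(6 + w))
((0*4 + a(-4))/x(y(1), -2))*25 = ((0*4 - 4*(-4)*(6 - 4))/(12*1 - 2))*25 = ((0 - 4*(-4)*2)/(12 - 2))*25 = ((0 + 32)/10)*25 = (32*(⅒))*25 = (16/5)*25 = 80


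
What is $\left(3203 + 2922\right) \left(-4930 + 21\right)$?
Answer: $-30067625$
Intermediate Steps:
$\left(3203 + 2922\right) \left(-4930 + 21\right) = 6125 \left(-4909\right) = -30067625$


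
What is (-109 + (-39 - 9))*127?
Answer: -19939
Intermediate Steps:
(-109 + (-39 - 9))*127 = (-109 - 48)*127 = -157*127 = -19939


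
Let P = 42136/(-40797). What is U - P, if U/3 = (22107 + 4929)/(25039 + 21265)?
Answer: 1315007105/472266072 ≈ 2.7845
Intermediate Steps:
P = -42136/40797 (P = 42136*(-1/40797) = -42136/40797 ≈ -1.0328)
U = 20277/11576 (U = 3*((22107 + 4929)/(25039 + 21265)) = 3*(27036/46304) = 3*(27036*(1/46304)) = 3*(6759/11576) = 20277/11576 ≈ 1.7516)
U - P = 20277/11576 - 1*(-42136/40797) = 20277/11576 + 42136/40797 = 1315007105/472266072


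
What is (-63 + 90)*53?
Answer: 1431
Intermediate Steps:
(-63 + 90)*53 = 27*53 = 1431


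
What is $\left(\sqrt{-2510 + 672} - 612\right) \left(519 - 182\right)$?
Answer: $-206244 + 337 i \sqrt{1838} \approx -2.0624 \cdot 10^{5} + 14448.0 i$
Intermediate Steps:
$\left(\sqrt{-2510 + 672} - 612\right) \left(519 - 182\right) = \left(\sqrt{-1838} - 612\right) 337 = \left(i \sqrt{1838} - 612\right) 337 = \left(-612 + i \sqrt{1838}\right) 337 = -206244 + 337 i \sqrt{1838}$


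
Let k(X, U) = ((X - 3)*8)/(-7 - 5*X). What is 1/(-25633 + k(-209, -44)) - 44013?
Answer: -585565457394/13304375 ≈ -44013.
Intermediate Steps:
k(X, U) = (-24 + 8*X)/(-7 - 5*X) (k(X, U) = ((-3 + X)*8)/(-7 - 5*X) = (-24 + 8*X)/(-7 - 5*X))
1/(-25633 + k(-209, -44)) - 44013 = 1/(-25633 + 8*(3 - 1*(-209))/(7 + 5*(-209))) - 44013 = 1/(-25633 + 8*(3 + 209)/(7 - 1045)) - 44013 = 1/(-25633 + 8*212/(-1038)) - 44013 = 1/(-25633 + 8*(-1/1038)*212) - 44013 = 1/(-25633 - 848/519) - 44013 = 1/(-13304375/519) - 44013 = -519/13304375 - 44013 = -585565457394/13304375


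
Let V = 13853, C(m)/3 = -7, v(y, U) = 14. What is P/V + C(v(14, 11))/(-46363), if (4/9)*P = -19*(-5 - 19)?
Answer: 47859351/642266639 ≈ 0.074516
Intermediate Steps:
P = 1026 (P = 9*(-19*(-5 - 19))/4 = 9*(-19*(-24))/4 = (9/4)*456 = 1026)
C(m) = -21 (C(m) = 3*(-7) = -21)
P/V + C(v(14, 11))/(-46363) = 1026/13853 - 21/(-46363) = 1026*(1/13853) - 21*(-1/46363) = 1026/13853 + 21/46363 = 47859351/642266639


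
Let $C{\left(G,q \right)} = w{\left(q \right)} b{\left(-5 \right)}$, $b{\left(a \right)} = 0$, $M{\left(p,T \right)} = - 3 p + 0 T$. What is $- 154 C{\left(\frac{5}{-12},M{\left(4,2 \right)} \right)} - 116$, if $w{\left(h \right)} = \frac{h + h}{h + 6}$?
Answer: $-116$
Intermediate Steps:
$M{\left(p,T \right)} = - 3 p$ ($M{\left(p,T \right)} = - 3 p + 0 = - 3 p$)
$w{\left(h \right)} = \frac{2 h}{6 + h}$
$C{\left(G,q \right)} = 0$ ($C{\left(G,q \right)} = \frac{2 q}{6 + q} 0 = 0$)
$- 154 C{\left(\frac{5}{-12},M{\left(4,2 \right)} \right)} - 116 = \left(-154\right) 0 - 116 = 0 - 116 = -116$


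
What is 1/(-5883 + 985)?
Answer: -1/4898 ≈ -0.00020417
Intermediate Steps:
1/(-5883 + 985) = 1/(-4898) = -1/4898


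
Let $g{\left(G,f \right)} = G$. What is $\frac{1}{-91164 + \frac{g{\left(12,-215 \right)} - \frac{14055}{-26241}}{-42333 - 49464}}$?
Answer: $- \frac{802948359}{73199984309525} \approx -1.0969 \cdot 10^{-5}$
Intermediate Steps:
$\frac{1}{-91164 + \frac{g{\left(12,-215 \right)} - \frac{14055}{-26241}}{-42333 - 49464}} = \frac{1}{-91164 + \frac{12 - \frac{14055}{-26241}}{-42333 - 49464}} = \frac{1}{-91164 + \frac{12 - - \frac{4685}{8747}}{-91797}} = \frac{1}{-91164 + \left(12 + \frac{4685}{8747}\right) \left(- \frac{1}{91797}\right)} = \frac{1}{-91164 + \frac{109649}{8747} \left(- \frac{1}{91797}\right)} = \frac{1}{-91164 - \frac{109649}{802948359}} = \frac{1}{- \frac{73199984309525}{802948359}} = - \frac{802948359}{73199984309525}$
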